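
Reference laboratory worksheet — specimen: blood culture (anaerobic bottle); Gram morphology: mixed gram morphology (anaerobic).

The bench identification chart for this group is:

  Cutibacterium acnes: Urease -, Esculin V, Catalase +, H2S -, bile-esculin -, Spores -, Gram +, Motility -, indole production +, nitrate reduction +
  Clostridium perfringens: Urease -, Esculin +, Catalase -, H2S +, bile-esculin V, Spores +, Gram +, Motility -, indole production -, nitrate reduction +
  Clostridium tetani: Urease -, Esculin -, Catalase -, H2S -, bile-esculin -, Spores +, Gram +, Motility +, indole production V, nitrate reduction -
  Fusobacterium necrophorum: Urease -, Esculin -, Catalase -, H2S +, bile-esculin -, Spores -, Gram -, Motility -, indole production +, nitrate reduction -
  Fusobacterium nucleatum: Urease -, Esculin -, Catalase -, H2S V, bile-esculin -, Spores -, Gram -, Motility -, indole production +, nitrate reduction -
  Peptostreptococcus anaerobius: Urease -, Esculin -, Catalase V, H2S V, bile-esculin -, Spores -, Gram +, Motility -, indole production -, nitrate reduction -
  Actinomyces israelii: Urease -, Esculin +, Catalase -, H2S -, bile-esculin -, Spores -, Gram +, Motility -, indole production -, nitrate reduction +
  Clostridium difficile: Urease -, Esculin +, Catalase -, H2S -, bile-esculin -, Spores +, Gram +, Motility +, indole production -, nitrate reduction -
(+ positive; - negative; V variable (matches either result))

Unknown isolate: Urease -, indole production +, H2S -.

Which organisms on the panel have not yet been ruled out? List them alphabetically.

H2S -: excludes Clostridium perfringens, Fusobacterium necrophorum — 6 left.
indole production +: excludes Peptostreptococcus anaerobius, Actinomyces israelii, Clostridium difficile — 3 left.
Urease -: all 3 remaining candidates are consistent.

Clostridium tetani, Cutibacterium acnes, Fusobacterium nucleatum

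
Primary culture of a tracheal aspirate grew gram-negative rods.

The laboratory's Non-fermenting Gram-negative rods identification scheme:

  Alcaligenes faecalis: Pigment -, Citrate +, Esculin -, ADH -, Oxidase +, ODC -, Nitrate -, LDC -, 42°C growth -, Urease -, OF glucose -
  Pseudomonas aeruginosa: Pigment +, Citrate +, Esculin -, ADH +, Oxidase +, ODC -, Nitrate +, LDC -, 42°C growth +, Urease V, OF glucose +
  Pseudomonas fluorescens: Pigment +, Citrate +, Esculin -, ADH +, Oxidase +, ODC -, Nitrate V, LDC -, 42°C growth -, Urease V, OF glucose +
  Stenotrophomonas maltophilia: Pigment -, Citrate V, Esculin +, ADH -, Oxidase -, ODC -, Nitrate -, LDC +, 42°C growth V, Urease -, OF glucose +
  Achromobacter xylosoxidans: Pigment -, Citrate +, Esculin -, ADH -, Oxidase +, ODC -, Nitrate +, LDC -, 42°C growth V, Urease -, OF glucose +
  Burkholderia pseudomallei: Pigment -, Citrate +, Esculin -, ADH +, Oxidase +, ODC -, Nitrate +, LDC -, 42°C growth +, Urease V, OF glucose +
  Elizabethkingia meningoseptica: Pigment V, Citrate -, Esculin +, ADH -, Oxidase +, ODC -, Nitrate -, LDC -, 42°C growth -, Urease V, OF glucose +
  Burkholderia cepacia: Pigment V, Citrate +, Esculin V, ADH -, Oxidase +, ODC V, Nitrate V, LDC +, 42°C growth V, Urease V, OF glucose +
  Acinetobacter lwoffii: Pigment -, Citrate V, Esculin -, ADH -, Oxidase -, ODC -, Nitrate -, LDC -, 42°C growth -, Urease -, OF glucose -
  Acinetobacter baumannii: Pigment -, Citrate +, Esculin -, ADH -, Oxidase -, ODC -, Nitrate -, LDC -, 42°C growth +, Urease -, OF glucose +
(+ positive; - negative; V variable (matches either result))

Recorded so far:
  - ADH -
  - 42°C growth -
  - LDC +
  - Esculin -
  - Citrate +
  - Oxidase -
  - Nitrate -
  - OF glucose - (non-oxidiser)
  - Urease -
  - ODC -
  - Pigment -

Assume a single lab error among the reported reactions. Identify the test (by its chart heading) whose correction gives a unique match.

As reported, no row in the chart matches all 11 reactions.
Reversing OF glucose → still no organism matches.
Reversing Citrate → still no organism matches.
Reversing ADH → still no organism matches.
Reversing Pigment → still no organism matches.
Reversing LDC (to -) → unique match: Acinetobacter lwoffii.
Reversing 42°C growth → still no organism matches.
Reversing ODC → still no organism matches.
Reversing Nitrate → still no organism matches.
Reversing Oxidase → still no organism matches.
Reversing Esculin → still no organism matches.
Reversing Urease → still no organism matches.

LDC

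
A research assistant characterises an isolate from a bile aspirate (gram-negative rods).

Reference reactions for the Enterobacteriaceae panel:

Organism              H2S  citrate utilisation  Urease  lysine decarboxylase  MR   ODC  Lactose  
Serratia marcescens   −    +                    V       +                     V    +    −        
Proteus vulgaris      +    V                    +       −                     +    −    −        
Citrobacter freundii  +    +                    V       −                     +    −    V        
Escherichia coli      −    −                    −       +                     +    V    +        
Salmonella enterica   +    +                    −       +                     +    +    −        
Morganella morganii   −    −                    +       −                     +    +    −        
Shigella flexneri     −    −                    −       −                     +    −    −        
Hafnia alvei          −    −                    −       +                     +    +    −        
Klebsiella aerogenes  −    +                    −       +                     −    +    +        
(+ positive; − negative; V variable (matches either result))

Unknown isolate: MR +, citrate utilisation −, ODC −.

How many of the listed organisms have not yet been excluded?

3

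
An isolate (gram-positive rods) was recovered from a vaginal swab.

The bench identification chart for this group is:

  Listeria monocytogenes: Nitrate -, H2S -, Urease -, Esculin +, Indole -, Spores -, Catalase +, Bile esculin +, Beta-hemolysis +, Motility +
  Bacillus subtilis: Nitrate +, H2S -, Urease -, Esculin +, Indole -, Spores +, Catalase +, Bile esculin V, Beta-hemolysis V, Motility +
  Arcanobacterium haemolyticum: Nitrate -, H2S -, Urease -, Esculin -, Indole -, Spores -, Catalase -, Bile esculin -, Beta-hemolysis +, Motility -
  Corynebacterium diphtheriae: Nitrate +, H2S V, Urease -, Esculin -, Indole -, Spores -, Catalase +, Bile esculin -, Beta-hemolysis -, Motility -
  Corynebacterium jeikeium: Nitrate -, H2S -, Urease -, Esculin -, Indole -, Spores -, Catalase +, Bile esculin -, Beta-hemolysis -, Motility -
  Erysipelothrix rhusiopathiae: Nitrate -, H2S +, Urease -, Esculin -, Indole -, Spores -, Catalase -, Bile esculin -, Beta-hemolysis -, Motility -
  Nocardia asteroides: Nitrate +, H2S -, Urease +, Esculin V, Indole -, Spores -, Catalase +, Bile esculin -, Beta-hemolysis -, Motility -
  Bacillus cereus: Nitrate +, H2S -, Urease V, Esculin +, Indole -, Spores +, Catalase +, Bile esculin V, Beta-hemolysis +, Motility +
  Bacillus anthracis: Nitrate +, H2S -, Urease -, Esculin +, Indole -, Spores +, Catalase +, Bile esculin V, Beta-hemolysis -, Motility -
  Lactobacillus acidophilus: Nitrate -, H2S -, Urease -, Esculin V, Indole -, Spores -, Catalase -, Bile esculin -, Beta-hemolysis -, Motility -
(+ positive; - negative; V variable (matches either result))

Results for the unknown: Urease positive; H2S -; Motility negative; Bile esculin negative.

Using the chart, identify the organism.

Bile esculin -: excludes Listeria monocytogenes — 9 left.
Motility -: excludes Bacillus subtilis, Bacillus cereus — 7 left.
H2S -: excludes Erysipelothrix rhusiopathiae — 6 left.
Urease +: excludes 5 organisms — 1 left.

Nocardia asteroides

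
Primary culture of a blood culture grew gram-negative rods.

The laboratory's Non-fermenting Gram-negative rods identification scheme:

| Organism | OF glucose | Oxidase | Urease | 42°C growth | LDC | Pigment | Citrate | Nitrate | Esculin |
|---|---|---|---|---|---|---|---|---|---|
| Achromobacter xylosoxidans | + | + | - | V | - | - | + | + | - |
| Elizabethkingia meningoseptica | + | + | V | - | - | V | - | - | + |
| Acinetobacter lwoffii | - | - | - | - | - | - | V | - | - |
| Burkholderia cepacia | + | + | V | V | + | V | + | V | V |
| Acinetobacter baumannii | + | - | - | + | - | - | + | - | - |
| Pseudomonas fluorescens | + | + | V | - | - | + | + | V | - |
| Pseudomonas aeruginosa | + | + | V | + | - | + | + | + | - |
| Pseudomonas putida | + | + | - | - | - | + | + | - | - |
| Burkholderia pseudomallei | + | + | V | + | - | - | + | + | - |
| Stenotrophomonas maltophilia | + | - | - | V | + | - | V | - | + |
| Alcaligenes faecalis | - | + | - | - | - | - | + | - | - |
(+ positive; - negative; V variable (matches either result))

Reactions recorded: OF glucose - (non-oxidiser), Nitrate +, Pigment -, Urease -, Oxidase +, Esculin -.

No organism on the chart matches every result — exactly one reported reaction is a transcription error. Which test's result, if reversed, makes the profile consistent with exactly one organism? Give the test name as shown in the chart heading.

Nitrate

As reported, no row in the chart matches all 6 reactions.
Reversing Nitrate (to -) → unique match: Alcaligenes faecalis.
Reversing Pigment → still no organism matches.
Reversing Esculin → still no organism matches.
Reversing OF glucose → 3 organisms match (not unique).
Reversing Oxidase → still no organism matches.
Reversing Urease → still no organism matches.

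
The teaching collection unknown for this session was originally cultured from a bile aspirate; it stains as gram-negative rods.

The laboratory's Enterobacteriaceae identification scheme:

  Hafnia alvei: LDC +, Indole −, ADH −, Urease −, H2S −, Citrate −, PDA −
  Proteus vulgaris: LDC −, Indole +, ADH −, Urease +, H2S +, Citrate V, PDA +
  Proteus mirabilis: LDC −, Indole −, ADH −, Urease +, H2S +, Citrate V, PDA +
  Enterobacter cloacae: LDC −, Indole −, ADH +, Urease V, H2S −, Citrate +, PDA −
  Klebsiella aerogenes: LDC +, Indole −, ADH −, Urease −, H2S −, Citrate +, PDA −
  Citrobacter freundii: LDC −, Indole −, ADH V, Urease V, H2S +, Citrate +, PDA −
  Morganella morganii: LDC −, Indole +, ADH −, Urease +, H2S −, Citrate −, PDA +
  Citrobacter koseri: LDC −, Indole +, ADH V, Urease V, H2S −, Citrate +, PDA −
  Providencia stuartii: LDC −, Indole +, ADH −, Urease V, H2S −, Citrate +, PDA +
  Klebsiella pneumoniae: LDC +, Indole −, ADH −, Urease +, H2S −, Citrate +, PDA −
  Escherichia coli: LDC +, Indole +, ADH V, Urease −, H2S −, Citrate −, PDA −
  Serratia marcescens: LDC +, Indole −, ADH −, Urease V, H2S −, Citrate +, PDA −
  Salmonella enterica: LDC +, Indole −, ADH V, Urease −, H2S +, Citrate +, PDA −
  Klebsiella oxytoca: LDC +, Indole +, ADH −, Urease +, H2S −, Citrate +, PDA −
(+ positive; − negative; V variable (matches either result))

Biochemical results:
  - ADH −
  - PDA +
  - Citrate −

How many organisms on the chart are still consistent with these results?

ADH −: excludes Enterobacter cloacae — 13 left.
PDA +: excludes 9 organisms — 4 left.
Citrate −: excludes Providencia stuartii — 3 left.
Still consistent: Morganella morganii, Proteus mirabilis, Proteus vulgaris.

3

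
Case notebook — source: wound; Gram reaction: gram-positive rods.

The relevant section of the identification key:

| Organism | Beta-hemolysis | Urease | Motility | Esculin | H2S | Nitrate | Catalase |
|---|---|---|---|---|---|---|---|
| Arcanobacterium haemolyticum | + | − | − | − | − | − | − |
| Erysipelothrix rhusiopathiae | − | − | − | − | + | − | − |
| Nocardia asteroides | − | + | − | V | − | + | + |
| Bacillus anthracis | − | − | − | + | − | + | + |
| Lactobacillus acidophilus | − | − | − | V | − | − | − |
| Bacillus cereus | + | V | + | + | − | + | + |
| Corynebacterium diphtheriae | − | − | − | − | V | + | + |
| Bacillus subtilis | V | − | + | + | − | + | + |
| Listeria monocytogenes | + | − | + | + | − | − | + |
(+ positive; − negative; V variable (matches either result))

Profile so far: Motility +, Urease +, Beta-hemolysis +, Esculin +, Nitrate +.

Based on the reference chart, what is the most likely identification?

Bacillus cereus

Motility +: excludes 6 organisms — 3 left.
Esculin +: all 3 remaining candidates are consistent.
Beta-hemolysis +: all 3 remaining candidates are consistent.
Urease +: excludes Bacillus subtilis, Listeria monocytogenes — 1 left.
Nitrate +: the one remaining candidate is consistent.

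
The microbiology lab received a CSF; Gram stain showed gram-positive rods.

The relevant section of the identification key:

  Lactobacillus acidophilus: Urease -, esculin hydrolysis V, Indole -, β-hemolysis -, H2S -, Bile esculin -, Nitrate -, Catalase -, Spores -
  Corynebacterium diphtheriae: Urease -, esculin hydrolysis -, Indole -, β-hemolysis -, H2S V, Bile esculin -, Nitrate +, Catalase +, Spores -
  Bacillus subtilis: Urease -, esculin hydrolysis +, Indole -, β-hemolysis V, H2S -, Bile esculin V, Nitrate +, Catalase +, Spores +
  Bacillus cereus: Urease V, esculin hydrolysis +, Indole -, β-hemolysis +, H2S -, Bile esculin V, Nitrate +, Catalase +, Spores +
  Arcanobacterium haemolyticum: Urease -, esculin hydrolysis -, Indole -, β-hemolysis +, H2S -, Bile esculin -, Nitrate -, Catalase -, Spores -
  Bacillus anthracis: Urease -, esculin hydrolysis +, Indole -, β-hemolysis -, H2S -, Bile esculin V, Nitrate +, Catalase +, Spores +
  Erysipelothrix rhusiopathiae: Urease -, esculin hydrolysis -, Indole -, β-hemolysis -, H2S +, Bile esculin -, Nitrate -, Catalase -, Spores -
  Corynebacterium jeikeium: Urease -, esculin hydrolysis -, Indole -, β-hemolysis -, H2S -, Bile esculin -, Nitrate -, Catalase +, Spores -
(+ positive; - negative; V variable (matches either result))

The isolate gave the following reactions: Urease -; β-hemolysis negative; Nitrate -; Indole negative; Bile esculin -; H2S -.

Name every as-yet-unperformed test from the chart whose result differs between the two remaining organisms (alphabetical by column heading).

Catalase

Urease -: all 8 remaining candidates are consistent.
β-hemolysis -: excludes Bacillus cereus, Arcanobacterium haemolyticum — 6 left.
Indole -: all 6 remaining candidates are consistent.
Nitrate -: excludes Corynebacterium diphtheriae, Bacillus subtilis, Bacillus anthracis — 3 left.
Bile esculin -: all 3 remaining candidates are consistent.
H2S -: excludes Erysipelothrix rhusiopathiae — 2 left.
Two candidates remain: Corynebacterium jeikeium and Lactobacillus acidophilus.
  esculin hydrolysis: - vs V — variable for at least one, does not separate.
  Catalase: Corynebacterium jeikeium +, Lactobacillus acidophilus - — discriminates.
  Spores: - vs - — same for both, does not separate.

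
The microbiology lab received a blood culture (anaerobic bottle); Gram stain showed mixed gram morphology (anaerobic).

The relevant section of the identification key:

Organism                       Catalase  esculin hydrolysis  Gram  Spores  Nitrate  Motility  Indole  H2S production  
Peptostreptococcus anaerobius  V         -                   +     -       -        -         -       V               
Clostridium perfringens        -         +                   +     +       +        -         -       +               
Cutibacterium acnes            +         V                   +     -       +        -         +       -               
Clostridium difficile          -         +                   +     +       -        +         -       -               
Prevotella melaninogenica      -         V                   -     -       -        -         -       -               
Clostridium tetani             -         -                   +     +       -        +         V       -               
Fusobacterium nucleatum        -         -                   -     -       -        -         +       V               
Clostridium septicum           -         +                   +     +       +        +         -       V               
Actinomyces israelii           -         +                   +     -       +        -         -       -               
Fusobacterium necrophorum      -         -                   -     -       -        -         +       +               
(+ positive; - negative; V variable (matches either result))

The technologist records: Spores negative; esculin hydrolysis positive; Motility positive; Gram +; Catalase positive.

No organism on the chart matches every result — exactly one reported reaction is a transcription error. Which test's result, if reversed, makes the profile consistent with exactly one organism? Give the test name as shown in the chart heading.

Motility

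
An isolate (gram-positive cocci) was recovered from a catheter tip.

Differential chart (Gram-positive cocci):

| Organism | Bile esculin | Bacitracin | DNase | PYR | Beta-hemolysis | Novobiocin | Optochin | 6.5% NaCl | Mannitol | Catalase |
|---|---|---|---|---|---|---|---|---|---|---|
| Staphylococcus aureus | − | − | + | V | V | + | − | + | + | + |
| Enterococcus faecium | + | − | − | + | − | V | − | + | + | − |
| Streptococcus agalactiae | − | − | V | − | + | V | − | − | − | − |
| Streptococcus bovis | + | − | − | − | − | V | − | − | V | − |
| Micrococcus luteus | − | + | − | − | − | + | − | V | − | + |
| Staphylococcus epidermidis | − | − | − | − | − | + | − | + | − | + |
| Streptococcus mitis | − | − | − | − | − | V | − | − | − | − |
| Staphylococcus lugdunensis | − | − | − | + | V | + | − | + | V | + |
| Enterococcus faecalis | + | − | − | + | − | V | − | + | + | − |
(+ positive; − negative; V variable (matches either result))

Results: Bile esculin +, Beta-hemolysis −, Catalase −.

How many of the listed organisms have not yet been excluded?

3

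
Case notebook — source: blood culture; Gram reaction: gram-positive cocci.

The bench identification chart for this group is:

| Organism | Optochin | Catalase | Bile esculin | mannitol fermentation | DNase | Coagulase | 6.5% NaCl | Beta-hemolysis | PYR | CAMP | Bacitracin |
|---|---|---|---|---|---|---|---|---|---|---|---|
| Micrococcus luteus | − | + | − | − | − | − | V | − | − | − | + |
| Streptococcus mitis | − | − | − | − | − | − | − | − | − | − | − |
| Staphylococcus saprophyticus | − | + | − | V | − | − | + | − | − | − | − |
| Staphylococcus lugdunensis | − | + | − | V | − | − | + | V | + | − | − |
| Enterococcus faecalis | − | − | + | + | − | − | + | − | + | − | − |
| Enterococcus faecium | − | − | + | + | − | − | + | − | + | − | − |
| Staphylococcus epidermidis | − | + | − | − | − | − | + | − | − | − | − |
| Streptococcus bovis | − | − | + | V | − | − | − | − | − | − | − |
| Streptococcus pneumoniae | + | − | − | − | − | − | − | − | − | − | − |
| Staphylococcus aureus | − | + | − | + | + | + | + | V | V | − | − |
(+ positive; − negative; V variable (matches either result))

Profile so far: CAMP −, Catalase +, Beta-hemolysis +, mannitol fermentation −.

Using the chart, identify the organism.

Staphylococcus lugdunensis

mannitol fermentation −: excludes Enterococcus faecalis, Enterococcus faecium, Staphylococcus aureus — 7 left.
Catalase +: excludes Streptococcus mitis, Streptococcus bovis, Streptococcus pneumoniae — 4 left.
Beta-hemolysis +: excludes Micrococcus luteus, Staphylococcus saprophyticus, Staphylococcus epidermidis — 1 left.
CAMP −: the one remaining candidate is consistent.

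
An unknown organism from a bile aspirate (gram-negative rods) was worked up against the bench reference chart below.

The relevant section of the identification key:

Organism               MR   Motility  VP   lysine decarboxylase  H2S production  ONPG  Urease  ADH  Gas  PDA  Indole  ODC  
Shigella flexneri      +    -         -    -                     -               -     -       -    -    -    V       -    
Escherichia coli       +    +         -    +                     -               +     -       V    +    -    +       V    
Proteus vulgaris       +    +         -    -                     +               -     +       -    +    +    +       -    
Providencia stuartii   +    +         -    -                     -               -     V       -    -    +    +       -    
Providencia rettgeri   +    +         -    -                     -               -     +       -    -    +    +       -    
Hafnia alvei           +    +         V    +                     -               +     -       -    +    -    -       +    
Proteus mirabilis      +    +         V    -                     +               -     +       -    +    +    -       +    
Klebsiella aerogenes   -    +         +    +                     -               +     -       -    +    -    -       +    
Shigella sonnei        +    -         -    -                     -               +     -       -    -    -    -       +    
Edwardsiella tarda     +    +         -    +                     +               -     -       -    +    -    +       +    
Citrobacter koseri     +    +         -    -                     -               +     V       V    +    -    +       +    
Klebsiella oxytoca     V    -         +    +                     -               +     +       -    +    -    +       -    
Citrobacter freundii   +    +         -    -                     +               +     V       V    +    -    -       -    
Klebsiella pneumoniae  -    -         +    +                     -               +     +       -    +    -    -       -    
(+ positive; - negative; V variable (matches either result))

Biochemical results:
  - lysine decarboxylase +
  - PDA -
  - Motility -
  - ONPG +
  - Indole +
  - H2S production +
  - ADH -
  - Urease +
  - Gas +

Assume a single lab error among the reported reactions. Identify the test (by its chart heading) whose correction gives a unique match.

As reported, no row in the chart matches all 9 reactions.
Reversing Indole → still no organism matches.
Reversing ADH → still no organism matches.
Reversing Urease → still no organism matches.
Reversing lysine decarboxylase → still no organism matches.
Reversing Motility → still no organism matches.
Reversing H2S production (to -) → unique match: Klebsiella oxytoca.
Reversing PDA → still no organism matches.
Reversing Gas → still no organism matches.
Reversing ONPG → still no organism matches.

H2S production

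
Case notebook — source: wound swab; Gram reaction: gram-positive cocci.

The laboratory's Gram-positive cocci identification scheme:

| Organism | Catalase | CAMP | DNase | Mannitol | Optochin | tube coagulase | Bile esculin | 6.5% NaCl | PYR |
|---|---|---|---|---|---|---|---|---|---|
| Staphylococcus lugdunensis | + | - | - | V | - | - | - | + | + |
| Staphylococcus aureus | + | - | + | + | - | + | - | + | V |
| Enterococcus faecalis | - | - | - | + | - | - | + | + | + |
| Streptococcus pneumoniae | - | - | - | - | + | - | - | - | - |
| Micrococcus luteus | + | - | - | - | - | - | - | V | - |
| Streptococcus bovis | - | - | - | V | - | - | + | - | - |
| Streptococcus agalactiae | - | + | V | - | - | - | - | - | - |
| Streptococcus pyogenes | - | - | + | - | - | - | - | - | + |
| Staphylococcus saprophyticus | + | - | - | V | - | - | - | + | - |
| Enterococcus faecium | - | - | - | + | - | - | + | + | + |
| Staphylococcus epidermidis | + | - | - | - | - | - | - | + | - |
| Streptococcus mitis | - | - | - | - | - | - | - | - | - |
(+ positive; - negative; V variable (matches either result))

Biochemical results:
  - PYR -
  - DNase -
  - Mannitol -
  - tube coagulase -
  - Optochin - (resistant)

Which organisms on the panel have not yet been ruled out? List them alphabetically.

Micrococcus luteus, Staphylococcus epidermidis, Staphylococcus saprophyticus, Streptococcus agalactiae, Streptococcus bovis, Streptococcus mitis

tube coagulase -: excludes Staphylococcus aureus — 11 left.
DNase -: excludes Streptococcus pyogenes — 10 left.
Mannitol -: excludes Enterococcus faecalis, Enterococcus faecium — 8 left.
PYR -: excludes Staphylococcus lugdunensis — 7 left.
Optochin -: excludes Streptococcus pneumoniae — 6 left.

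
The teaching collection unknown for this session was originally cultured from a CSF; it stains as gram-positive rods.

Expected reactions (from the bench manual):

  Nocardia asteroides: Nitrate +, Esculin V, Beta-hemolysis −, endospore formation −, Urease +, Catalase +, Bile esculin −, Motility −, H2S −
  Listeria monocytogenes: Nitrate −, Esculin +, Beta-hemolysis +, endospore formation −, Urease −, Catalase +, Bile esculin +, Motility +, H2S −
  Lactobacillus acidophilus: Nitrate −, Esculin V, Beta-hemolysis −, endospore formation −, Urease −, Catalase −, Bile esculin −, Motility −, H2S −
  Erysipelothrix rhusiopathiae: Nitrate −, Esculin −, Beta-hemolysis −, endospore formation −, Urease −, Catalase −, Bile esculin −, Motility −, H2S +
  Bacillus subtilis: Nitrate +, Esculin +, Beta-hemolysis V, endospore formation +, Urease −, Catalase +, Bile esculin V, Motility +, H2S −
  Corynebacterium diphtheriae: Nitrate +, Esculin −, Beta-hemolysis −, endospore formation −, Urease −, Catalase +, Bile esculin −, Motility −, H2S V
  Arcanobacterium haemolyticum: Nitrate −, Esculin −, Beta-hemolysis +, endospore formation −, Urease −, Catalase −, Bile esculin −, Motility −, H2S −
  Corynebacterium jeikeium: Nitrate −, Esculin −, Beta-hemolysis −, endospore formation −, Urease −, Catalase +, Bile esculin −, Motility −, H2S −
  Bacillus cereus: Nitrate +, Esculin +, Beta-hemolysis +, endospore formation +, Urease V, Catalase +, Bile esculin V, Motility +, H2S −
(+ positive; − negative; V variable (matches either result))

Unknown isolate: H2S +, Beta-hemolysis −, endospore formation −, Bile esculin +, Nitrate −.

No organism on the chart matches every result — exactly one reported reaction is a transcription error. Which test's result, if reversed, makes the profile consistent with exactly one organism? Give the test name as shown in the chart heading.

Bile esculin

As reported, no row in the chart matches all 5 reactions.
Reversing Bile esculin (to −) → unique match: Erysipelothrix rhusiopathiae.
Reversing endospore formation → still no organism matches.
Reversing H2S → still no organism matches.
Reversing Nitrate → still no organism matches.
Reversing Beta-hemolysis → still no organism matches.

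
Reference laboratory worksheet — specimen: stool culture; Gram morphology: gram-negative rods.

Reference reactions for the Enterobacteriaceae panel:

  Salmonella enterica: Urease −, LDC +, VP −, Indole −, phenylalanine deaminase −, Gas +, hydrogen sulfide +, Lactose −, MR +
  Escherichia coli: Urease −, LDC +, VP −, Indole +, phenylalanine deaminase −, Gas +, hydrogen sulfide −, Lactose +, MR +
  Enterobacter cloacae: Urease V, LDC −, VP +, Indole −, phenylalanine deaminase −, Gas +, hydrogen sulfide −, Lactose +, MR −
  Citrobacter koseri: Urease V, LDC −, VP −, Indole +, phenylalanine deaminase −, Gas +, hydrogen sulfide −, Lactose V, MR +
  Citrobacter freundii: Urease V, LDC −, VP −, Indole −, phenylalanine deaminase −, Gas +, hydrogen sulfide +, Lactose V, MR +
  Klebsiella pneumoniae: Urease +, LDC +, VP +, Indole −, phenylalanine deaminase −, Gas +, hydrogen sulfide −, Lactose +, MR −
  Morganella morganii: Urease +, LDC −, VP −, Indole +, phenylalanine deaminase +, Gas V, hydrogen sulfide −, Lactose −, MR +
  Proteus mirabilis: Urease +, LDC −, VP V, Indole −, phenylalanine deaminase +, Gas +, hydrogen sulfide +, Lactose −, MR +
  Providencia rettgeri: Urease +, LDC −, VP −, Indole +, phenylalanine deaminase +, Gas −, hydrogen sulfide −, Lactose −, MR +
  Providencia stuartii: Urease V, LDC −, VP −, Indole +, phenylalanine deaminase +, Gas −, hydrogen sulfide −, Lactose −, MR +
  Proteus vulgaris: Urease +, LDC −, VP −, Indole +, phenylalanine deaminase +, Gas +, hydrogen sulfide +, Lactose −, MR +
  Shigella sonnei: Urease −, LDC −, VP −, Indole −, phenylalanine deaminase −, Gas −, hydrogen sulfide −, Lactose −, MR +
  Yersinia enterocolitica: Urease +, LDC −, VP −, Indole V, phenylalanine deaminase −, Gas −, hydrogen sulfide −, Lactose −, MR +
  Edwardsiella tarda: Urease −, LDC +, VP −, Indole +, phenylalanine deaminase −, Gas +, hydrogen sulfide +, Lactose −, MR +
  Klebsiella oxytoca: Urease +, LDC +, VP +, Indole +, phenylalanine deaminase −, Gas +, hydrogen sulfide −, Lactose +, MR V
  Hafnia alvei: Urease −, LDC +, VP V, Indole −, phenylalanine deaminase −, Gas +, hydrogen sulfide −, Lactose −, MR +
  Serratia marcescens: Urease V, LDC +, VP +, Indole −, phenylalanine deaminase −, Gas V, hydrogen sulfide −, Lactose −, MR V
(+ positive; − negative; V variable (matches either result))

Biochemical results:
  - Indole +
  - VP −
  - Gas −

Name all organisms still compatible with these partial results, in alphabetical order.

Morganella morganii, Providencia rettgeri, Providencia stuartii, Yersinia enterocolitica

VP −: excludes Enterobacter cloacae, Klebsiella pneumoniae, Klebsiella oxytoca, Serratia marcescens — 13 left.
Gas −: excludes 8 organisms — 5 left.
Indole +: excludes Shigella sonnei — 4 left.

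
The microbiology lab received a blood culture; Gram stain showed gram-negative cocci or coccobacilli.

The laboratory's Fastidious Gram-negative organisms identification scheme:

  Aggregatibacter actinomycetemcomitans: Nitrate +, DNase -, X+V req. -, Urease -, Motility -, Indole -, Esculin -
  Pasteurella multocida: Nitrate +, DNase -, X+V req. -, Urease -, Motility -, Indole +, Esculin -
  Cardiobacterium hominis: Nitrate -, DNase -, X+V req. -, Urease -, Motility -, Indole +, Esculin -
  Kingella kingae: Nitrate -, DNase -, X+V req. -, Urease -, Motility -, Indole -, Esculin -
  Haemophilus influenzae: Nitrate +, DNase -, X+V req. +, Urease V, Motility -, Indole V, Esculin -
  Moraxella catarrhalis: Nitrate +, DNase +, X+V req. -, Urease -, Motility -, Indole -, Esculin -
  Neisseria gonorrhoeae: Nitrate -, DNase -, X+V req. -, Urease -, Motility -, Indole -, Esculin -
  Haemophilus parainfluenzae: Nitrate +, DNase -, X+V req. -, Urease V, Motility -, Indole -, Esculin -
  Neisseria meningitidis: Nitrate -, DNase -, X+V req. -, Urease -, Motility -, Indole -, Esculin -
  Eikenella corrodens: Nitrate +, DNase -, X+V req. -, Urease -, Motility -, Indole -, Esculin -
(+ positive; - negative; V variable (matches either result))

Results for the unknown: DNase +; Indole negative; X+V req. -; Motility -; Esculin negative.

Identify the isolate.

Moraxella catarrhalis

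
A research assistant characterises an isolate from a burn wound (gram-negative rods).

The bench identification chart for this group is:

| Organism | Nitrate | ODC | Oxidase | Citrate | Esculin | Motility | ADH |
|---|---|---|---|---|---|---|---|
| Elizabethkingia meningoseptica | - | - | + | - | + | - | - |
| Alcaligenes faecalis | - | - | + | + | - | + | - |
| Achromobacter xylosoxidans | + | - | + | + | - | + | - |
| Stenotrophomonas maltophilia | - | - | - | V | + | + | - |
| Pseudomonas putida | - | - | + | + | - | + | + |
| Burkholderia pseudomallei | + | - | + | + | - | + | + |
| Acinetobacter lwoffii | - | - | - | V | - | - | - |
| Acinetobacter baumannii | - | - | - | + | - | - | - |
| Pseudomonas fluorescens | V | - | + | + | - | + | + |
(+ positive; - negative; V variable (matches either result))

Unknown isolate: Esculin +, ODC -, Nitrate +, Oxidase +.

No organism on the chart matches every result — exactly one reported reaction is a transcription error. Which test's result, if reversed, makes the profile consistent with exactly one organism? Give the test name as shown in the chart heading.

Nitrate

As reported, no row in the chart matches all 4 reactions.
Reversing ODC → still no organism matches.
Reversing Oxidase → still no organism matches.
Reversing Esculin → 3 organisms match (not unique).
Reversing Nitrate (to -) → unique match: Elizabethkingia meningoseptica.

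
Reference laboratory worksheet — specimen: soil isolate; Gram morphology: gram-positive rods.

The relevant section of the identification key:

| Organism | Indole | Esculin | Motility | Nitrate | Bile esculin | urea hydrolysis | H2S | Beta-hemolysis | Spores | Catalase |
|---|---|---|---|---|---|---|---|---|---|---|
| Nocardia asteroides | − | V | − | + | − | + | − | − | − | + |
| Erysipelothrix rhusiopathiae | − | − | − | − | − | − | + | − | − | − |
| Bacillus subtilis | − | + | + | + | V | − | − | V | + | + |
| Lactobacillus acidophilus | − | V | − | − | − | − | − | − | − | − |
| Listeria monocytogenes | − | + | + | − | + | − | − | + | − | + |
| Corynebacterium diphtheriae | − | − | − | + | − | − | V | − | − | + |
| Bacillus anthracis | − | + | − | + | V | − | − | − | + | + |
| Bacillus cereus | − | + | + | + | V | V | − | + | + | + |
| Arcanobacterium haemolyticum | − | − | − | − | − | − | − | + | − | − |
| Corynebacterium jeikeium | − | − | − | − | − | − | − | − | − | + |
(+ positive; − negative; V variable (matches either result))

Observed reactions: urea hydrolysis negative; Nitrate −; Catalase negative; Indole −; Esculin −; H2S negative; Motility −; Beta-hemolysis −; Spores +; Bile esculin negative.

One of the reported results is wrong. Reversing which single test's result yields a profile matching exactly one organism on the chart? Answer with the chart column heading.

As reported, no row in the chart matches all 10 reactions.
Reversing Bile esculin → still no organism matches.
Reversing Motility → still no organism matches.
Reversing Indole → still no organism matches.
Reversing Esculin → still no organism matches.
Reversing urea hydrolysis → still no organism matches.
Reversing H2S → still no organism matches.
Reversing Spores (to −) → unique match: Lactobacillus acidophilus.
Reversing Nitrate → still no organism matches.
Reversing Catalase → still no organism matches.
Reversing Beta-hemolysis → still no organism matches.

Spores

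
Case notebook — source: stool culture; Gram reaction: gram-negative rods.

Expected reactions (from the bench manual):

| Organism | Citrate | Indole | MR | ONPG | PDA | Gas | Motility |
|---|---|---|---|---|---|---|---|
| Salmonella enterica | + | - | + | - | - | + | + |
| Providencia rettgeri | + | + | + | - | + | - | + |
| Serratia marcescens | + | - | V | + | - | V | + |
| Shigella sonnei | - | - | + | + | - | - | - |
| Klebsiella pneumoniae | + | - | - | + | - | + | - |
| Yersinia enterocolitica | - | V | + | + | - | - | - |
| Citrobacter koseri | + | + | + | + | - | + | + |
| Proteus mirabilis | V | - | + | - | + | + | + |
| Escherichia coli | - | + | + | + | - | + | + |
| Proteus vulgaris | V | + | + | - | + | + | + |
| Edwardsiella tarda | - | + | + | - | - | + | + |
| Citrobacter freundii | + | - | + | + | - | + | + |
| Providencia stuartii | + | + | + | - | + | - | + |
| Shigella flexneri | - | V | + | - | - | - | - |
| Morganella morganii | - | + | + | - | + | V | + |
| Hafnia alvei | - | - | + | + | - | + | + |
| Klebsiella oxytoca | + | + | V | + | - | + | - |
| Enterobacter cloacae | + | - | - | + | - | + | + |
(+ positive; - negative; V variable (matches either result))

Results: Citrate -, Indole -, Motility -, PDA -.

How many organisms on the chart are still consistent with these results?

3

PDA -: excludes 5 organisms — 13 left.
Citrate -: excludes 7 organisms — 6 left.
Indole -: excludes Escherichia coli, Edwardsiella tarda — 4 left.
Motility -: excludes Hafnia alvei — 3 left.
Still consistent: Shigella flexneri, Shigella sonnei, Yersinia enterocolitica.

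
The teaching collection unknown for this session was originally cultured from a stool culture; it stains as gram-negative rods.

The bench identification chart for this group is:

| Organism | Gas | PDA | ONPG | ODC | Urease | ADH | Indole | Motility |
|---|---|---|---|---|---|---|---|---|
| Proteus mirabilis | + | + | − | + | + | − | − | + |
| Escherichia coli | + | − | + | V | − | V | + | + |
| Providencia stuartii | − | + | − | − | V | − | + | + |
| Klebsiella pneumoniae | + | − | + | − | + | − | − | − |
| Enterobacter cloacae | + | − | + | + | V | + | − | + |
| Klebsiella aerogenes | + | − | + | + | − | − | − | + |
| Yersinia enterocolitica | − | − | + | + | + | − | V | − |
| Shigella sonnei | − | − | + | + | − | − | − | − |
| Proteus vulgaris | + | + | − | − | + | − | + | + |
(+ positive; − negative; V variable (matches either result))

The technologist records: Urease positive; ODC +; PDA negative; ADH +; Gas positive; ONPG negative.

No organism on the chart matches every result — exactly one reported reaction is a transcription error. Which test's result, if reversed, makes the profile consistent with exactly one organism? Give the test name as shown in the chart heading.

As reported, no row in the chart matches all 6 reactions.
Reversing Urease → still no organism matches.
Reversing PDA → still no organism matches.
Reversing ADH → still no organism matches.
Reversing ONPG (to +) → unique match: Enterobacter cloacae.
Reversing Gas → still no organism matches.
Reversing ODC → still no organism matches.

ONPG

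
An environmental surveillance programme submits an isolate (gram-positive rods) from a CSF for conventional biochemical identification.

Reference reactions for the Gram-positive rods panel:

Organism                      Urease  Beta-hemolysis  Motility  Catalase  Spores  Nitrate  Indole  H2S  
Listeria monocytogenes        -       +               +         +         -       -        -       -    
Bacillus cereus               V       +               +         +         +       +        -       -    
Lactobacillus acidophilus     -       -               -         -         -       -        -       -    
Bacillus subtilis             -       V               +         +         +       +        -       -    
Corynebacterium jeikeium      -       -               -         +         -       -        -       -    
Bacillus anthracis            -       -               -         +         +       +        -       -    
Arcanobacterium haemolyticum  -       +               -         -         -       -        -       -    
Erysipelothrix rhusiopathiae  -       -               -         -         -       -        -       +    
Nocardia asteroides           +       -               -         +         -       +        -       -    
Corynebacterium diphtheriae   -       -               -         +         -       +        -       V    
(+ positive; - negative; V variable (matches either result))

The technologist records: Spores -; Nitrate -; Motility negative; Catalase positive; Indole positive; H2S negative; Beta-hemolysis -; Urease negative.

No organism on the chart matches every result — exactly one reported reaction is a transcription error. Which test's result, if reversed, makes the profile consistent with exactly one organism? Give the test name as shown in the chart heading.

Indole

As reported, no row in the chart matches all 8 reactions.
Reversing Catalase → still no organism matches.
Reversing Spores → still no organism matches.
Reversing Motility → still no organism matches.
Reversing Beta-hemolysis → still no organism matches.
Reversing Indole (to -) → unique match: Corynebacterium jeikeium.
Reversing Nitrate → still no organism matches.
Reversing H2S → still no organism matches.
Reversing Urease → still no organism matches.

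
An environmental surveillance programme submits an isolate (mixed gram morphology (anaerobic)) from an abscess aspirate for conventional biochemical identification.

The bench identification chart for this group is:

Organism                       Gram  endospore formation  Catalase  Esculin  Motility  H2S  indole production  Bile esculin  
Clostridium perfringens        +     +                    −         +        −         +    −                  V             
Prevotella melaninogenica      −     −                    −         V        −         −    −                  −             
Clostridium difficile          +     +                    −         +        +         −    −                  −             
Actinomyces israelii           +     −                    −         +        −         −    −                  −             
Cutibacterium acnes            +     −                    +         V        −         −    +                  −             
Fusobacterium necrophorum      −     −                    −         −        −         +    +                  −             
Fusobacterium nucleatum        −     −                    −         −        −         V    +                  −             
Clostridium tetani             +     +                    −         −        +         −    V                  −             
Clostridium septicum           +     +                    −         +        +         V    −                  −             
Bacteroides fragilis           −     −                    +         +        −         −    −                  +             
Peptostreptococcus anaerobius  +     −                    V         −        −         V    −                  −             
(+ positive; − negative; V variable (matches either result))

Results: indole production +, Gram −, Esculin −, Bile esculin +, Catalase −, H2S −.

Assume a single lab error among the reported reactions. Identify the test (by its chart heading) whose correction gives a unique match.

Bile esculin

As reported, no row in the chart matches all 6 reactions.
Reversing Catalase → still no organism matches.
Reversing Gram → still no organism matches.
Reversing Esculin → still no organism matches.
Reversing indole production → still no organism matches.
Reversing Bile esculin (to −) → unique match: Fusobacterium nucleatum.
Reversing H2S → still no organism matches.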